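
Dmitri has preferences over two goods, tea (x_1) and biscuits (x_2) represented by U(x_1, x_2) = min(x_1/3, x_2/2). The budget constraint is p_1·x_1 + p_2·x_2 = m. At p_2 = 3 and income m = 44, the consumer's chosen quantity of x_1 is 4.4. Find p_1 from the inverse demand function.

p_1 = 8

Leontief preferences: the optimum is at the kink where x_1/3 = x_2/2, i.e. x_2 = (2/3)·x_1.
Budget: p_1·x_1 + p_2·(2/3)·x_1 = m, so (3·p_1 + 2·p_2)·x_1 = 3·m.
Demand: x_1*(p_1,p_2,m) = 3·m/(3·p_1 + 2·p_2), x_2* = 2·m/(3·p_1 + 2·p_2).
Set x_1* = 4.4 in the demand function and solve for p_1: p_1 = 8.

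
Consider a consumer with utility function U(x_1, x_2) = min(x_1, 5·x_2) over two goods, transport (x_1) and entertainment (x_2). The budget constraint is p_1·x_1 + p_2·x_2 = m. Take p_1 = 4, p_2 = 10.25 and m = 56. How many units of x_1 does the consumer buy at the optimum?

Demand: x_1*(p_1,p_2,m) = 5·m/(5·p_1 + p_2), x_2* = m/(5·p_1 + p_2).
Here 5·4 + 10.25 = 30.25, giving x_1* = 9.2562.

x_1* = 9.2562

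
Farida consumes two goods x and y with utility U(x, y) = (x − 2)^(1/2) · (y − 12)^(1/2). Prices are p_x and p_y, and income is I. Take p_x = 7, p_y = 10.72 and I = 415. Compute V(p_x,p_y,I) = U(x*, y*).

MRS = (y−12)/(x−2). Tangency with p_x/p_y gives y−12 = (p_x/p_y)·(x−2).
Substituting into the budget: x* = 2 + 0.5·(I − 2·p_x − 12·p_y)/p_x, and y* = 12 + 0.5·(…)/p_y.
Discretionary income = 415 − 2·7 − 12·10.72 = 272.36; x* = 2 + 0.5·272.36/7 = 21.4543; y* = 12 + 0.5·272.36/10.72 = 24.7034.
Utility at the optimum: U(21.4543, 24.7034) = 15.7205.

V = 15.7205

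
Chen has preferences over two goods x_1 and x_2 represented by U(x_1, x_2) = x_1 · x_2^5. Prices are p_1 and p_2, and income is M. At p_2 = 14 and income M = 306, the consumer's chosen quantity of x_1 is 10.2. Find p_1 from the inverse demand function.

p_1 = 5

The MRS is (1/5)·x_2/x_1. Set MRS = p_1/p_2.
So p_2·x_2 = 5·p_1·x_1; combined with the budget, a share 1/6 of income goes to x_1.
Demand: x_1*(p_1,p_2,M) = 1/6·M/p_1 and x_2* = 5/6·M/p_2.
Set x_1* = 10.2 in the demand function and solve for p_1: p_1 = 5.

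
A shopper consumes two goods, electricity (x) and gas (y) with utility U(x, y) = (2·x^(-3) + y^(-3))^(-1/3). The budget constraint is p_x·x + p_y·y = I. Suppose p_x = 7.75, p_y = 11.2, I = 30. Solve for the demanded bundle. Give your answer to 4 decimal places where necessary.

x* = 1.836, y* = 1.4081

From the CES first-order condition, 2·(y/x)^(4) = p_x/p_y.
Solve for the ratio: y/x = [(1/2)·p_x/p_y]^(0.25).
Substitute y = (y/x)·x into the budget: x* = I/(p_x + p_y·(y/x)).
Numerically y/x = 0.766944, so x* = 30/(7.75 + 11.2·0.766944) = 1.836 and y* = 0.766944·1.836 = 1.4081.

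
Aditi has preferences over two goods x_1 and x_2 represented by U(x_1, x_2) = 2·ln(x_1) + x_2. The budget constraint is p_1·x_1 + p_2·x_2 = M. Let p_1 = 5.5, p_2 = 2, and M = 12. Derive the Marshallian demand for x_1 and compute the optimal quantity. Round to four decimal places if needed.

x_1* = 0.7273

So x_1*(p_1,p_2) = 2·p_2/p_1, independent of income; and x_2* = (M − 2·p_2)/p_2.
At the given prices: x_1* = 2·2/5.5 = 0.7273.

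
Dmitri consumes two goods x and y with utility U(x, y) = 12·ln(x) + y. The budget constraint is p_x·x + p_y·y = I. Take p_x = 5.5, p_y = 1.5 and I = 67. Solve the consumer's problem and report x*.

x* = 3.2727

Set MRS = p_x/p_y: (12/x)/1 = p_x/p_y.
So x*(p_x,p_y) = 12·p_y/p_x, independent of income; and y* = (I − 12·p_y)/p_y.
At the given prices: x* = 12·1.5/5.5 = 3.2727.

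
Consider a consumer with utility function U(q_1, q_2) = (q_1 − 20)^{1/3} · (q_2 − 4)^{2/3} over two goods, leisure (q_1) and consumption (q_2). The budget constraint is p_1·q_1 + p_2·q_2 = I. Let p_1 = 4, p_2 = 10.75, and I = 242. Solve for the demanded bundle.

Let q_1' = q_1−20, q_2' = q_2−4. MRS = (1/2)·q_2'/q_1' = p_1/p_2.
Substituting into the budget: q_1* = 20 + 1/3·(I − 20·p_1 − 4·p_2)/p_1, and q_2* = 4 + 2/3·(…)/p_2.
Discretionary income = 242 − 20·4 − 4·10.75 = 119; q_1* = 20 + 1/3·119/4 = 29.9167; q_2* = 4 + 2/3·119/10.75 = 11.3798.

q_1* = 29.9167, q_2* = 11.3798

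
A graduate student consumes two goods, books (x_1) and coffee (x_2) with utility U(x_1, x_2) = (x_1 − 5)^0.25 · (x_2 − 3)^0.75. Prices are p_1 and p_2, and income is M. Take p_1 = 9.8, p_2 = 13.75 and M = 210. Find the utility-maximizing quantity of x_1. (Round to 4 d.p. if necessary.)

This is Cobb-Douglas in (x_1−5, x_2−3): tangency gives 0.25·p_2·(x_2−3) = 0.75·p_1·(x_1−5).
After buying the subsistence bundle (5, 3), a share 0.25 of the remaining income goes to x_1: x_1* = 5 + 0.25·(M − 5p_1 − 3p_2)/p_1.
Discretionary income = 210 − 5·9.8 − 3·13.75 = 119.75; x_1* = 5 + 0.25·119.75/9.8 = 8.0548.

x_1* = 8.0548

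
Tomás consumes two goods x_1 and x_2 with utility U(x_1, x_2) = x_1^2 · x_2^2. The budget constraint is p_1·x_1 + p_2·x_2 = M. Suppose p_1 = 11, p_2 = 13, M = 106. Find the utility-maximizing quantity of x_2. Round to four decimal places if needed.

The MRS is x_2/x_1. Set MRS = p_1/p_2.
So 2·p_2·x_2 = 2·p_1·x_1; combined with the budget, a share 0.5 of income goes to x_1.
Demand: x_1*(p_1,p_2,M) = 0.5·M/p_1 and x_2* = 0.5·M/p_2.
At p_1=11, p_2=13, M=106: x_2* = 0.5·106/13 = 4.0769.

x_2* = 4.0769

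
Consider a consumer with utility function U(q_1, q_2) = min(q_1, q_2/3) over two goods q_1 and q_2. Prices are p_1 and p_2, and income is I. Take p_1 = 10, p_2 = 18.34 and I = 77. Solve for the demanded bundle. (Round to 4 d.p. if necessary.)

q_1* = 1.1843, q_2* = 3.5528

Leontief preferences: the optimum is at the kink where q_1/1 = q_2/3, i.e. q_2 = 3·q_1.
Budget: p_1·q_1 + p_2·3·q_1 = I, so (p_1 + 3·p_2)·q_1 = I.
Demand: q_1*(p_1,p_2,I) = I/(p_1 + 3·p_2), q_2* = 3·I/(p_1 + 3·p_2).
Here 10 + 3·18.34 = 65.02, giving q_1* = 1.1843 and q_2* = 3.5528.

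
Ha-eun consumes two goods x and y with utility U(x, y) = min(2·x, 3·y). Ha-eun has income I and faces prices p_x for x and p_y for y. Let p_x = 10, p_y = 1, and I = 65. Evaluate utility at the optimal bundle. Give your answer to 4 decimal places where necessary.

Leontief preferences: the optimum is at the kink where x/3 = y/2, i.e. y = (2/3)·x.
Budget: p_x·x + p_y·(2/3)·x = I, so (3·p_x + 2·p_y)·x = 3·I.
Demand: x*(p_x,p_y,I) = 3·I/(3·p_x + 2·p_y), y* = 2·I/(3·p_x + 2·p_y).
Here 3·10 + 2·1 = 32, giving x* = 6.0938 and y* = 4.0625.
Utility at the optimum: U(6.0938, 4.0625) = 12.1875.

V = 12.1875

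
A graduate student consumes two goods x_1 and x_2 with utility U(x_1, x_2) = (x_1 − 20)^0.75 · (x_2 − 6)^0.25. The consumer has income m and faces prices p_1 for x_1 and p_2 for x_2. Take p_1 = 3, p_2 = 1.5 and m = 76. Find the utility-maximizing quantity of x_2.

This is Cobb-Douglas in (x_1−20, x_2−6): tangency gives 0.75·p_2·(x_2−6) = 0.25·p_1·(x_1−20).
Substituting into the budget: x_1* = 20 + 0.75·(m − 20·p_1 − 6·p_2)/p_1, and x_2* = 6 + 0.25·(…)/p_2.
Discretionary income = 76 − 20·3 − 6·1.5 = 7; x_2* = 6 + 0.25·7/1.5 = 7.1667.

x_2* = 7.1667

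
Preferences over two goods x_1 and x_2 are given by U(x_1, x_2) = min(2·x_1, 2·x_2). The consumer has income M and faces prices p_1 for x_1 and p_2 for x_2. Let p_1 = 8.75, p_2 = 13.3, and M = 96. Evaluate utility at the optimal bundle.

With perfect complements, no substitution: consume in ratio x_1:x_2 = 2:2.
Budget: p_1·x_1 + p_2·x_1 = M, so (2·p_1 + 2·p_2)·x_1 = 2·M.
Demand: x_1*(p_1,p_2,M) = 2·M/(2·p_1 + 2·p_2), x_2* = 2·M/(2·p_1 + 2·p_2).
Here 2·8.75 + 2·13.3 = 44.1, giving x_1* = 4.3537 and x_2* = 4.3537.
Utility at the optimum: U(4.3537, 4.3537) = 8.7075.

V = 8.7075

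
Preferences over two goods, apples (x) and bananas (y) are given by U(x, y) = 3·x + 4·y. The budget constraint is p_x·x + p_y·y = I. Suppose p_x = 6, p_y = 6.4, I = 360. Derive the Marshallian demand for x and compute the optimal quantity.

x* = 0

Linear utility — the consumer picks whichever good has higher MU/price: 3/6 = 0.5 vs 4/6.4 = 0.625.
y gives more utility per dollar, so spend all income on y: y* = I/p_y, x* = 0.
Numerically: x* = 0, y* = 56.25.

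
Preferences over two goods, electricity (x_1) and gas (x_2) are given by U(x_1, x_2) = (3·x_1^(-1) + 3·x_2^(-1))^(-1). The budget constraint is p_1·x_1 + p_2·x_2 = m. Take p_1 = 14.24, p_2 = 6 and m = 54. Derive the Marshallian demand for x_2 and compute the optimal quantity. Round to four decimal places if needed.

x_2* = 3.5425

From the CES first-order condition, (x_2/x_1)^(2) = p_1/p_2.
Solve for the ratio: x_2/x_1 = [p_1/p_2]^(0.5).
Substitute x_2 = (x_2/x_1)·x_1 into the budget: x_1* = m/(p_1 + p_2·(x_2/x_1)).
Numerically x_2/x_1 = 1.540563, so x_1* = 54/(14.24 + 6·1.540563) = 2.2995 and x_2* = 1.540563·2.2995 = 3.5425.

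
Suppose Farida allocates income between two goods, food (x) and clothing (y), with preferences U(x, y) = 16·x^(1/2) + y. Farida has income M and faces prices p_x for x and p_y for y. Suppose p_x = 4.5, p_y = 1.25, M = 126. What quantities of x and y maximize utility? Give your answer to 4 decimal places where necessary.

Utility is quasi-linear in y; the FOC for x is 8/√x = p_x/p_y.
Solve: √x = 8·p_y/p_x, so x*(p_x,p_y) = (8·p_y/p_x)², and y* = (M − p_x·x*)/p_y.
Plugging in: x* = (8·1.25/4.5)² = 4.9383, y* = 83.0222.

x* = 4.9383, y* = 83.0222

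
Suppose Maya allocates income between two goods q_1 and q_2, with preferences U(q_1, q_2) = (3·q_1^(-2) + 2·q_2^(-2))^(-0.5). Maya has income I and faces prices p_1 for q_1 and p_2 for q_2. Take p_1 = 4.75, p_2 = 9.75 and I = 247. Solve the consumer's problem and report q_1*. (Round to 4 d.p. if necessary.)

q_1* = 21.5683

From the CES first-order condition, (3/2)·(q_2/q_1)^(3) = p_1/p_2.
Hence q_2/q_1 = ((2/3)·p_1/p_2)^(1/(3)), i.e. raised to the 1/3 power.
With the ratio pinned down, the budget gives q_1* = I/(p_1 + p_2·(q_2/q_1)) and q_2* = (q_2/q_1)·q_1*.
Numerically q_2/q_1 = 0.687384, so q_1* = 247/(4.75 + 9.75·0.687384) = 21.5683.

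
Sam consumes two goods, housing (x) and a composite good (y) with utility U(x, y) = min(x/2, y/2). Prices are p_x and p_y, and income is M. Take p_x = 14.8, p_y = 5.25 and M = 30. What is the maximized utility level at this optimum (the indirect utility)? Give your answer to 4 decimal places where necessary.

With perfect complements, no substitution: consume in ratio x:y = 2:2.
Budget: p_x·x + p_y·x = M, so (2·p_x + 2·p_y)·x = 2·M.
Demand: x*(p_x,p_y,M) = 2·M/(2·p_x + 2·p_y), y* = 2·M/(2·p_x + 2·p_y).
Here 2·14.8 + 2·5.25 = 40.1, giving x* = 1.4963 and y* = 1.4963.
Utility at the optimum: U(1.4963, 1.4963) = 0.7481.

V = 0.7481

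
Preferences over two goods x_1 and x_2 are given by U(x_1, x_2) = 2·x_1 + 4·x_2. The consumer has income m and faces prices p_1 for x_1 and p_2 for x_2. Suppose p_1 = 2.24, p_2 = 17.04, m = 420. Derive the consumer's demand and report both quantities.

Linear utility — the consumer picks whichever good has higher MU/price: 2/2.24 = 0.8929 vs 4/17.04 = 0.2347.
x_1 gives more utility per dollar, so spend all income on x_1: x_1* = m/p_1, x_2* = 0.
Numerically: x_1* = 187.5, x_2* = 0.

x_1* = 187.5, x_2* = 0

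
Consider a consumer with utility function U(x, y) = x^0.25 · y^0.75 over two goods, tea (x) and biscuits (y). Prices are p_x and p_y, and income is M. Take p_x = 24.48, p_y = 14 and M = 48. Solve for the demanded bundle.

MU_x/MU_y = (0.25·y)/(0.75·x); tangency sets this equal to p_x/p_y.
Rearranging, p_y·y = 3·p_x·x. Substituting into the budget gives p_x·x·(1 + 3) = M.
Demand: x*(p_x,p_y,M) = 0.25·M/p_x and y* = 0.75·M/p_y.
At p_x=24.48, p_y=14, M=48: x* = 0.25·48/24.48 = 0.4902, y* = 2.5714.

x* = 0.4902, y* = 2.5714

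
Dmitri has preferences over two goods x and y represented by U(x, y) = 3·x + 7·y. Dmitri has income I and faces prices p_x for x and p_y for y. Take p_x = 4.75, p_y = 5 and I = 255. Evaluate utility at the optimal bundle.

V = 357

Linear utility — the consumer picks whichever good has higher MU/price: 3/4.75 = 0.6316 vs 7/5 = 1.4.
y gives more utility per dollar, so spend all income on y: y* = I/p_y, x* = 0.
Numerically: x* = 0, y* = 51.
Utility at the optimum: U(0, 51) = 357.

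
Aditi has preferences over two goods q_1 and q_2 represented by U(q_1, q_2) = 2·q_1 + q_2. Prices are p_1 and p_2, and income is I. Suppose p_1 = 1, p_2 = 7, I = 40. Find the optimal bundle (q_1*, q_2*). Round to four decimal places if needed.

q_1* = 40, q_2* = 0

Perfect substitutes: compare marginal utility per dollar. 2/p_1 vs 1/p_2 → 2 vs 0.1429.
q_1 gives more utility per dollar, so spend all income on q_1: q_1* = I/p_1, q_2* = 0.
Numerically: q_1* = 40, q_2* = 0.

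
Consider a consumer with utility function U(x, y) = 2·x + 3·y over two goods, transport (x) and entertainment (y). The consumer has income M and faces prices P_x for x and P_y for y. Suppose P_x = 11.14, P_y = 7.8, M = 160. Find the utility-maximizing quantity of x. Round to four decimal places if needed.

Perfect substitutes: compare marginal utility per dollar. 2/P_x vs 3/P_y → 0.1795 vs 0.3846.
y gives more utility per dollar, so spend all income on y: y* = M/P_y, x* = 0.
Numerically: x* = 0, y* = 20.5128.

x* = 0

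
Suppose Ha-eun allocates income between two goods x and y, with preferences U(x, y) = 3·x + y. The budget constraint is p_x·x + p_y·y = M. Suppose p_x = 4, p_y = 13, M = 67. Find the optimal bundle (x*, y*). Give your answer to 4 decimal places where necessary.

x* = 16.75, y* = 0

Linear utility — the consumer picks whichever good has higher MU/price: 3/4 = 0.75 vs 1/13 = 0.0769.
x gives more utility per dollar, so spend all income on x: x* = M/p_x, y* = 0.
Numerically: x* = 16.75, y* = 0.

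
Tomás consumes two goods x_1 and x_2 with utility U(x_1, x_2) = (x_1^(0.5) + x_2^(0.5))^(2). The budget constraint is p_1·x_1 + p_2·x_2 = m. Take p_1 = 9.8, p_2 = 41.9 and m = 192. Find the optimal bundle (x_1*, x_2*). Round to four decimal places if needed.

x_1* = 15.8781, x_2* = 0.8686

From the CES first-order condition, (x_2/x_1)^(0.5) = p_1/p_2.
Solve for the ratio: x_2/x_1 = [p_1/p_2]^(2).
With the ratio pinned down, the budget gives x_1* = m/(p_1 + p_2·(x_2/x_1)) and x_2* = (x_2/x_1)·x_1*.
Numerically x_2/x_1 = 0.054705, so x_1* = 192/(9.8 + 41.9·0.054705) = 15.8781 and x_2* = 0.054705·15.8781 = 0.8686.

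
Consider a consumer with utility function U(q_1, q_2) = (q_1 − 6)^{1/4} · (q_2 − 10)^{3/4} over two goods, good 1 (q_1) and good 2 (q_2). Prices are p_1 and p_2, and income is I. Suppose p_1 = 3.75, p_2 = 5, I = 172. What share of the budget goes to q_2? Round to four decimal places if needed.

share on q_2 = 0.7246

After buying the subsistence bundle (6, 10), a share 0.25 of the remaining income goes to q_1: q_1* = 6 + 0.25·(I − 6p_1 − 10p_2)/p_1.
Discretionary income = 172 − 6·3.75 − 10·5 = 99.5; q_1* = 6 + 0.25·99.5/3.75 = 12.6333; q_2* = 10 + 0.75·99.5/5 = 24.925.
Expenditure on q_2: 5·24.925 = 124.625; share = 0.7246.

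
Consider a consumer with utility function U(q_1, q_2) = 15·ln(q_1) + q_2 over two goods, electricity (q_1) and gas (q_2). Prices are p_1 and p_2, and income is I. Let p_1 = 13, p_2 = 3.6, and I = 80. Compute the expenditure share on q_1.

MU_q_1 = 15/q_1, MU_q_2 = 1. Tangency: 15/q_1 = p_1/p_2.
So q_1*(p_1,p_2) = 15·p_2/p_1, independent of income; and q_2* = (I − 15·p_2)/p_2.
At the given prices: q_1* = 15·3.6/13 = 4.1538, and q_2* = 7.2222.
Expenditure on q_1: 13·4.1538 = 54; share = 0.675.

share on q_1 = 0.675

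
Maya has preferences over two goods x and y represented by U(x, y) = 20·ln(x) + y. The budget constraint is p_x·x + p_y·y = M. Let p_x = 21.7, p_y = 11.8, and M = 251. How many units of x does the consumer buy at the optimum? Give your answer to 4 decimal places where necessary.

Set MRS = p_x/p_y: (20/x)/1 = p_x/p_y.
So x*(p_x,p_y) = 20·p_y/p_x, independent of income; and y* = (M − 20·p_y)/p_y.
At the given prices: x* = 20·11.8/21.7 = 10.8756.

x* = 10.8756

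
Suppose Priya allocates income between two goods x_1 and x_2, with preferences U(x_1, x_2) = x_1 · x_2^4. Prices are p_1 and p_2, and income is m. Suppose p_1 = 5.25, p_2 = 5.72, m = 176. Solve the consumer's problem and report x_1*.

x_1* = 6.7048

Tangency: MRS = (1/4)·x_2/x_1 = p_1/p_2.
Rearranging, p_2·x_2 = 4·p_1·x_1. Substituting into the budget gives p_1·x_1·(1 + 4) = m.
Demand: x_1*(p_1,p_2,m) = 0.2·m/p_1 and x_2* = 0.8·m/p_2.
At p_1=5.25, p_2=5.72, m=176: x_1* = 0.2·176/5.25 = 6.7048.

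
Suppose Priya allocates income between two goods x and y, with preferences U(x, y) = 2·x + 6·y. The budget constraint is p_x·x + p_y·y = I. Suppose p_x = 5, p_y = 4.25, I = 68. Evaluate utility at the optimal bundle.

Perfect substitutes: compare marginal utility per dollar. 2/p_x vs 6/p_y → 0.4 vs 1.4118.
y gives more utility per dollar, so spend all income on y: y* = I/p_y, x* = 0.
Numerically: x* = 0, y* = 16.
Utility at the optimum: U(0, 16) = 96.

V = 96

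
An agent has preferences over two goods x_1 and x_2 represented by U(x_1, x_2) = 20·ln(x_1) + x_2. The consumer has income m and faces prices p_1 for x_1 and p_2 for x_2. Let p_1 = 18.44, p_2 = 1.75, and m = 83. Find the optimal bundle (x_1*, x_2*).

x_1* = 1.898, x_2* = 27.4286

So x_1*(p_1,p_2) = 20·p_2/p_1, independent of income; and x_2* = (m − 20·p_2)/p_2.
At the given prices: x_1* = 20·1.75/18.44 = 1.898, and x_2* = 27.4286.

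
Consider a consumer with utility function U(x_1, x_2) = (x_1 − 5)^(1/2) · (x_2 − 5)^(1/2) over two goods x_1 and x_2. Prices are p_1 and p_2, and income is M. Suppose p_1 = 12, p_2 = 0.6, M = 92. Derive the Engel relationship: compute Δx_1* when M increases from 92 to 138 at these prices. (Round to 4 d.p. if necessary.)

MRS = (x_2−5)/(x_1−5). Tangency with p_1/p_2 gives x_2−5 = (p_1/p_2)·(x_1−5).
Substituting into the budget: x_1* = 5 + 0.5·(M − 5·p_1 − 5·p_2)/p_1, and x_2* = 5 + 0.5·(…)/p_2.
Discretionary income = 92 − 5·12 − 5·0.6 = 29; x_1* = 5 + 0.5·29/12 = 6.2083.
At M' = 138: x_1* = 8.125. Change: 8.125 − 6.2083 = 1.9167.

Δx_1* = 1.9167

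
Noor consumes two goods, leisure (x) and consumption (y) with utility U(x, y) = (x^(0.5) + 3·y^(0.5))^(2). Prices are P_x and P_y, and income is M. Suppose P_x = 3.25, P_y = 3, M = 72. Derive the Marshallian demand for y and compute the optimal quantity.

y* = 21.7674

MU_x ∝ x^(-0.5), MU_y ∝ 3·y^(-0.5), so MRS = (1/3)·(y/x)^(0.5) = P_x/P_y.
Solve for the ratio: y/x = [3·P_x/P_y]^(2).
With the ratio pinned down, the budget gives x* = M/(P_x + P_y·(y/x)) and y* = (y/x)·x*.
Numerically y/x = 10.5625, so x* = 72/(3.25 + 3·10.5625) = 2.0608 and y* = 10.5625·2.0608 = 21.7674.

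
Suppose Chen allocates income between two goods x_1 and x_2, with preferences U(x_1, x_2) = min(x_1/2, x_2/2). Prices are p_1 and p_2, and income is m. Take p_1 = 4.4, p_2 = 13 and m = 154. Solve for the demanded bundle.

x_1* = 8.8506, x_2* = 8.8506

Leontief preferences: the optimum is at the kink where x_1/2 = x_2/2, i.e. x_2 = x_1.
Budget: p_1·x_1 + p_2·x_1 = m, so (2·p_1 + 2·p_2)·x_1 = 2·m.
Demand: x_1*(p_1,p_2,m) = 2·m/(2·p_1 + 2·p_2), x_2* = 2·m/(2·p_1 + 2·p_2).
Here 2·4.4 + 2·13 = 34.8, giving x_1* = 8.8506 and x_2* = 8.8506.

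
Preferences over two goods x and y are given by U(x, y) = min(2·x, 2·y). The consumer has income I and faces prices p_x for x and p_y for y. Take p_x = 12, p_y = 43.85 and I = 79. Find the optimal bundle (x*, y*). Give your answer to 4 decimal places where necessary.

x* = 1.4145, y* = 1.4145

Leontief preferences: the optimum is at the kink where x/2 = y/2, i.e. y = x.
Budget: p_x·x + p_y·x = I, so (2·p_x + 2·p_y)·x = 2·I.
Demand: x*(p_x,p_y,I) = 2·I/(2·p_x + 2·p_y), y* = 2·I/(2·p_x + 2·p_y).
Here 2·12 + 2·43.85 = 111.7, giving x* = 1.4145 and y* = 1.4145.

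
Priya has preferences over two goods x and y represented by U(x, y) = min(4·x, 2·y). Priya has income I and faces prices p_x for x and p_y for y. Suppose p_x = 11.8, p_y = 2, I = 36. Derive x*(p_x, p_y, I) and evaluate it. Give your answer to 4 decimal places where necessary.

With perfect complements, no substitution: consume in ratio x:y = 2:4.
Budget: p_x·x + p_y·2·x = I, so (2·p_x + 4·p_y)·x = 2·I.
Demand: x*(p_x,p_y,I) = 2·I/(2·p_x + 4·p_y), y* = 4·I/(2·p_x + 4·p_y).
Here 2·11.8 + 4·2 = 31.6, giving x* = 2.2785.

x* = 2.2785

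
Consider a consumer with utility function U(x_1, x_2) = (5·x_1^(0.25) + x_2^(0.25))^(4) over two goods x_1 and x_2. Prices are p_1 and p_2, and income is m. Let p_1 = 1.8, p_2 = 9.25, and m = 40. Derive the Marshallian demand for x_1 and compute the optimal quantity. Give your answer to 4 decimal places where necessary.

x_1* = 20.8117

From the CES first-order condition, 5·(x_2/x_1)^(0.75) = p_1/p_2.
Hence x_2/x_1 = ((1/5)·p_1/p_2)^(1/(0.75)), i.e. raised to the 4/3 power.
Substitute x_2 = (x_2/x_1)·x_1 into the budget: x_1* = m/(p_1 + p_2·(x_2/x_1)).
Numerically x_2/x_1 = 0.013189, so x_1* = 40/(1.8 + 9.25·0.013189) = 20.8117.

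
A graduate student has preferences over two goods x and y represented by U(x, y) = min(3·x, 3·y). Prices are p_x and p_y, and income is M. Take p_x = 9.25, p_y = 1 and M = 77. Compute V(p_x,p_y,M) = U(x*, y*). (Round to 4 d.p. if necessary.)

With perfect complements, no substitution: consume in ratio x:y = 3:3.
Budget: p_x·x + p_y·x = M, so (3·p_x + 3·p_y)·x = 3·M.
Demand: x*(p_x,p_y,M) = 3·M/(3·p_x + 3·p_y), y* = 3·M/(3·p_x + 3·p_y).
Here 3·9.25 + 3·1 = 30.75, giving x* = 7.5122 and y* = 7.5122.
Utility at the optimum: U(7.5122, 7.5122) = 22.5366.

V = 22.5366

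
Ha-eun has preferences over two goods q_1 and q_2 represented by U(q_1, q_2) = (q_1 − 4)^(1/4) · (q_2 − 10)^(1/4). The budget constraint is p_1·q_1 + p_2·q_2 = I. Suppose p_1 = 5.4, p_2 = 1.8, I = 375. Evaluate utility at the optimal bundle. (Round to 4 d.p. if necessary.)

V = 7.3342

This is Cobb-Douglas in (q_1−4, q_2−10): tangency gives 0.25·p_2·(q_2−10) = 0.25·p_1·(q_1−4).
After buying the subsistence bundle (4, 10), a share 0.5 of the remaining income goes to q_1: q_1* = 4 + 0.5·(I − 4p_1 − 10p_2)/p_1.
Discretionary income = 375 − 4·5.4 − 10·1.8 = 335.4; q_1* = 4 + 0.5·335.4/5.4 = 35.0556; q_2* = 10 + 0.5·335.4/1.8 = 103.1667.
Utility at the optimum: U(35.0556, 103.1667) = 7.3342.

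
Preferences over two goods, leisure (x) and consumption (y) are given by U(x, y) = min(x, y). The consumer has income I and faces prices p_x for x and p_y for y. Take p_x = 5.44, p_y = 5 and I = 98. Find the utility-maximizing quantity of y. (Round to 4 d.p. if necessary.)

y* = 9.387

With perfect complements, no substitution: consume in ratio x:y = 1:1.
Budget: p_x·x + p_y·x = I, so (p_x + p_y)·x = I.
Demand: x*(p_x,p_y,I) = I/(p_x + p_y), y* = I/(p_x + p_y).
Here 5.44 + 5 = 10.44, giving y* = 9.387.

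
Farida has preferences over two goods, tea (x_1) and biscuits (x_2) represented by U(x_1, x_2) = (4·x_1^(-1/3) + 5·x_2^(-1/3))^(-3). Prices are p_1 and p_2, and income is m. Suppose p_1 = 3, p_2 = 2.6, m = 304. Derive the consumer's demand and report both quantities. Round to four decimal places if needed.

MU_x_1 ∝ 4·x_1^(-4/3), MU_x_2 ∝ 5·x_2^(-4/3), so MRS = (4/5)·(x_2/x_1)^(4/3) = p_1/p_2.
Solve for the ratio: x_2/x_1 = [(5/4)·p_1/p_2]^(0.75).
With the ratio pinned down, the budget gives x_1* = m/(p_1 + p_2·(x_2/x_1)) and x_2* = (x_2/x_1)·x_1*.
Numerically x_2/x_1 = 1.316114, so x_1* = 304/(3 + 2.6·1.316114) = 47.338 and x_2* = 1.316114·47.338 = 62.3023.

x_1* = 47.338, x_2* = 62.3023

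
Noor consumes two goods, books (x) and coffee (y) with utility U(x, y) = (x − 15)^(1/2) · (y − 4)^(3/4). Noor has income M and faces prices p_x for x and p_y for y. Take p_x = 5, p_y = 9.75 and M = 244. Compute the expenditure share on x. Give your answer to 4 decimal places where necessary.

This is Cobb-Douglas in (x−15, y−4): tangency gives 0.5·p_y·(y−4) = 0.75·p_x·(x−15).
Substituting into the budget: x* = 15 + 0.4·(M − 15·p_x − 4·p_y)/p_x, and y* = 4 + 0.6·(…)/p_y.
Discretionary income = 244 − 15·5 − 4·9.75 = 130; x* = 15 + 0.4·130/5 = 25.4; y* = 4 + 0.6·130/9.75 = 12.
Expenditure on x: 5·25.4 = 127; share = 0.5205.

share on x = 0.5205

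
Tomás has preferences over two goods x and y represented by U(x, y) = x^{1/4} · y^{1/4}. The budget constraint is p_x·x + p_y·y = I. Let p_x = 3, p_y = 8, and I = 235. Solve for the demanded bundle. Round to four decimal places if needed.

Demand: x*(p_x,p_y,I) = 0.5·I/p_x and y* = 0.5·I/p_y.
At p_x=3, p_y=8, I=235: x* = 0.5·235/3 = 39.1667, y* = 14.6875.

x* = 39.1667, y* = 14.6875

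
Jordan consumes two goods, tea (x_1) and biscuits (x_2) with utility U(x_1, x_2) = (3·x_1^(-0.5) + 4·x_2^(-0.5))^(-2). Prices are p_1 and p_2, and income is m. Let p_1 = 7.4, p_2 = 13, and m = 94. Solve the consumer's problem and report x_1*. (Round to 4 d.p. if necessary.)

x_1* = 5.1601

MRS = MU_x_1/MU_x_2 = (3/4)·(x_2/x_1)^(1.5). Set equal to p_1/p_2.
Hence x_2/x_1 = ((4/3)·p_1/p_2)^(1/(1.5)), i.e. raised to the 2/3 power.
With the ratio pinned down, the budget gives x_1* = m/(p_1 + p_2·(x_2/x_1)) and x_2* = (x_2/x_1)·x_1*.
Numerically x_2/x_1 = 0.832054, so x_1* = 94/(7.4 + 13·0.832054) = 5.1601.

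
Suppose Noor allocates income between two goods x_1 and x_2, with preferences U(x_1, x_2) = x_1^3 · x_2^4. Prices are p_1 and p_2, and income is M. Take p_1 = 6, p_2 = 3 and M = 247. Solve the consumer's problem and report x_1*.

Tangency: MRS = (3/4)·x_2/x_1 = p_1/p_2.
So 3·p_2·x_2 = 4·p_1·x_1; combined with the budget, a share 3/7 of income goes to x_1.
Demand: x_1*(p_1,p_2,M) = 3/7·M/p_1 and x_2* = 4/7·M/p_2.
At p_1=6, p_2=3, M=247: x_1* = 3/7·247/6 = 17.6429.

x_1* = 17.6429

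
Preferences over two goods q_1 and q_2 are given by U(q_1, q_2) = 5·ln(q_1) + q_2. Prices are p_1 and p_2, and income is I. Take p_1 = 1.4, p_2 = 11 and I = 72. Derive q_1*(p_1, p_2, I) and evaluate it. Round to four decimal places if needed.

q_1* = 39.2857

MU_q_1 = 5/q_1, MU_q_2 = 1. Tangency: 5/q_1 = p_1/p_2.
So q_1*(p_1,p_2) = 5·p_2/p_1, independent of income; and q_2* = (I − 5·p_2)/p_2.
At the given prices: q_1* = 5·11/1.4 = 39.2857.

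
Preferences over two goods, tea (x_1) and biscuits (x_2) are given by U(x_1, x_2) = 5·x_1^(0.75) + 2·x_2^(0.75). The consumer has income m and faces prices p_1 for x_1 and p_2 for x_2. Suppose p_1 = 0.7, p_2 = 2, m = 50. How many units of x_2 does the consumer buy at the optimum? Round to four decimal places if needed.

MRS = MU_x_1/MU_x_2 = (5/2)·(x_2/x_1)^(0.25). Set equal to p_1/p_2.
Hence x_2/x_1 = ((2/5)·p_1/p_2)^(1/(0.25)), i.e. raised to the 4 power.
Substitute x_2 = (x_2/x_1)·x_1 into the budget: x_1* = m/(p_1 + p_2·(x_2/x_1)).
Numerically x_2/x_1 = 0.000384, so x_1* = 50/(0.7 + 2·0.000384) = 71.3503 and x_2* = 0.000384·71.3503 = 0.0274.

x_2* = 0.0274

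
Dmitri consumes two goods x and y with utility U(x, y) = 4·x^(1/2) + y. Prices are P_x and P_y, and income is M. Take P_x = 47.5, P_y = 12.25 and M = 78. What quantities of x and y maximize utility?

MU_x = 2/√x, MU_y = 1. Tangency: 2/√x = P_x/P_y.
Solve: √x = 2·P_y/P_x, so x*(P_x,P_y) = (2·P_y/P_x)², and y* = (M − P_x·x*)/P_y.
Plugging in: x* = (2·12.25/47.5)² = 0.266, y* = 5.3358.

x* = 0.266, y* = 5.3358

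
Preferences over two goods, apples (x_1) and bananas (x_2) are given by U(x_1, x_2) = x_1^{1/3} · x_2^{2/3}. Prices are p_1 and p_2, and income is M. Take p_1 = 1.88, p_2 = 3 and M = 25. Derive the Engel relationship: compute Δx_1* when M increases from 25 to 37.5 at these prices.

The MRS is (1/2)·x_2/x_1. Set MRS = p_1/p_2.
Rearranging, p_2·x_2 = 2·p_1·x_1. Substituting into the budget gives p_1·x_1·(1 + 2) = M.
Demand: x_1*(p_1,p_2,M) = 1/3·M/p_1 and x_2* = 2/3·M/p_2.
At p_1=1.88, p_2=3, M=25: x_1* = 1/3·25/1.88 = 4.4326.
At M' = 37.5: x_1* = 6.6489. Change: 6.6489 − 4.4326 = 2.2163.

Δx_1* = 2.2163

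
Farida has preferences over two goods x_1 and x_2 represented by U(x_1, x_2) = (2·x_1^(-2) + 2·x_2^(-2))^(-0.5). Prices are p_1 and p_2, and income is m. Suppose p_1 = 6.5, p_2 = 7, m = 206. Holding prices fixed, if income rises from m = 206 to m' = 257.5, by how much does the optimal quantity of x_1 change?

With the ratio pinned down, the budget gives x_1* = m/(p_1 + p_2·(x_2/x_1)) and x_2* = (x_2/x_1)·x_1*.
Numerically x_2/x_1 = 0.9756, so x_1* = 206/(6.5 + 7·0.9756) = 15.4548.
At m' = 257.5: x_1* = 19.3185. Change: 19.3185 − 15.4548 = 3.8637.

Δx_1* = 3.8637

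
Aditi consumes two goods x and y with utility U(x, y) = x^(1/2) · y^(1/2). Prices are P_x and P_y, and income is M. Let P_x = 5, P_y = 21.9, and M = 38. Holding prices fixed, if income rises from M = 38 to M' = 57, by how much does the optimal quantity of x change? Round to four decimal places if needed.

Δx* = 1.9

The MRS is y/x. Set MRS = P_x/P_y.
So 0.5·P_y·y = 0.5·P_x·x; combined with the budget, a share 0.5 of income goes to x.
Demand: x*(P_x,P_y,M) = 0.5·M/P_x and y* = 0.5·M/P_y.
At P_x=5, P_y=21.9, M=38: x* = 0.5·38/5 = 3.8.
At M' = 57: x* = 5.7. Change: 5.7 − 3.8 = 1.9.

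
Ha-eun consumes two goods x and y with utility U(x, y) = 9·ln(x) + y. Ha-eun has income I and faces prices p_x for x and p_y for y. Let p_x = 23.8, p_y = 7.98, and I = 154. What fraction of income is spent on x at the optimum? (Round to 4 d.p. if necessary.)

Set MRS = p_x/p_y: (9/x)/1 = p_x/p_y.
So x*(p_x,p_y) = 9·p_y/p_x, independent of income; and y* = (I − 9·p_y)/p_y.
At the given prices: x* = 9·7.98/23.8 = 3.0176, and y* = 10.2982.
Expenditure on x: 23.8·3.0176 = 71.82; share = 0.4664.

share on x = 0.4664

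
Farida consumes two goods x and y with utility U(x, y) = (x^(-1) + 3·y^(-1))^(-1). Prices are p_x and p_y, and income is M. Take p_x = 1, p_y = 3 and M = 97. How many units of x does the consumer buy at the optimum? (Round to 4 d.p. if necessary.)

MRS = MU_x/MU_y = (1/3)·(y/x)^(2). Set equal to p_x/p_y.
Solve for the ratio: y/x = [3·p_x/p_y]^(0.5).
With the ratio pinned down, the budget gives x* = M/(p_x + p_y·(y/x)) and y* = (y/x)·x*.
Numerically y/x = 1, so x* = 97/(1 + 3·1) = 24.25.

x* = 24.25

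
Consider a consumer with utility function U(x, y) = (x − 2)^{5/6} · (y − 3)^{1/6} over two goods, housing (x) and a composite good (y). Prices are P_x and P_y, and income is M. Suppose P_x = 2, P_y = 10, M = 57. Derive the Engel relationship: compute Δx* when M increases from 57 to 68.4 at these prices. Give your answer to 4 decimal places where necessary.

Δx* = 4.75

Let x' = x−2, y' = y−3. MRS = 5·y'/x' = P_x/P_y.
After buying the subsistence bundle (2, 3), a share 5/6 of the remaining income goes to x: x* = 2 + 5/6·(M − 2P_x − 3P_y)/P_x.
Discretionary income = 57 − 2·2 − 3·10 = 23; x* = 2 + 5/6·23/2 = 11.5833.
At M' = 68.4: x* = 16.3333. Change: 16.3333 − 11.5833 = 4.75.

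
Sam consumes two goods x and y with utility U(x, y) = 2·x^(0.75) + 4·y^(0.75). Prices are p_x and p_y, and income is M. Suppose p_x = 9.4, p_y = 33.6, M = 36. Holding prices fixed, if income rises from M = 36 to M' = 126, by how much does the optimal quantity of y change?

MRS = MU_x/MU_y = (1/2)·(y/x)^(0.25). Set equal to p_x/p_y.
Solve for the ratio: y/x = [2·p_x/p_y]^(4).
Substitute y = (y/x)·x into the budget: x* = M/(p_x + p_y·(y/x)).
Numerically y/x = 0.098011, so x* = 36/(9.4 + 33.6·0.098011) = 2.8362 and y* = 0.098011·2.8362 = 0.278.
At M' = 126: y* = 0.9729. Change: 0.9729 − 0.278 = 0.6949.

Δy* = 0.6949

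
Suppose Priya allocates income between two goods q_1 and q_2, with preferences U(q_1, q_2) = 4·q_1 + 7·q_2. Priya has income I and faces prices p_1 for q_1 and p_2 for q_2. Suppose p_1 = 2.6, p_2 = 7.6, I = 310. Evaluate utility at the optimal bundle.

V = 476.9231

Linear utility — the consumer picks whichever good has higher MU/price: 4/2.6 = 1.5385 vs 7/7.6 = 0.9211.
q_1 gives more utility per dollar, so spend all income on q_1: q_1* = I/p_1, q_2* = 0.
Numerically: q_1* = 119.2308, q_2* = 0.
Utility at the optimum: U(119.2308, 0) = 476.9231.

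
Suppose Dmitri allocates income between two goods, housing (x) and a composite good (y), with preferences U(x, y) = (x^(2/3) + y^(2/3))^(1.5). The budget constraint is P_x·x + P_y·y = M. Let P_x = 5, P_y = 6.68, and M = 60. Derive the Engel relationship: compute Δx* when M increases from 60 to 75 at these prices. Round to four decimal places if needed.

Δx* = 1.9228

MRS = MU_x/MU_y = (y/x)^(1/3). Set equal to P_x/P_y.
Hence y/x = (P_x/P_y)^(1/(1/3)), i.e. raised to the 3 power.
Substitute y = (y/x)·x into the budget: x* = M/(P_x + P_y·(y/x)).
Numerically y/x = 0.419354, so x* = 60/(5 + 6.68·0.419354) = 7.691.
At M' = 75: x* = 9.6138. Change: 9.6138 − 7.691 = 1.9228.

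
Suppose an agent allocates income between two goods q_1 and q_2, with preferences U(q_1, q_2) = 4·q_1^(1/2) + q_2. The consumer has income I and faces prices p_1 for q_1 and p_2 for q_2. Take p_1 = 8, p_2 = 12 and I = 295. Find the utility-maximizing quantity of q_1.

MU_q_1 = 2/√q_1, MU_q_2 = 1. Tangency: 2/√q_1 = p_1/p_2.
Thus q_1* = (2·p_2/p_1)² — independent of I — with the rest of income spent on q_2.
Plugging in: q_1* = (2·12/8)² = 9.

q_1* = 9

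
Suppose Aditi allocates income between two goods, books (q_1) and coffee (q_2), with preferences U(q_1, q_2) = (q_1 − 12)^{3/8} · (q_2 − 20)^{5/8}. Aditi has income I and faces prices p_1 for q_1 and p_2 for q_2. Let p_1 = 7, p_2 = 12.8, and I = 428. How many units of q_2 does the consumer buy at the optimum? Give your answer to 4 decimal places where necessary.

q_2* = 24.2969

This is Cobb-Douglas in (q_1−12, q_2−20): tangency gives 0.375·p_2·(q_2−20) = 0.625·p_1·(q_1−12).
Substituting into the budget: q_1* = 12 + 0.375·(I − 12·p_1 − 20·p_2)/p_1, and q_2* = 20 + 0.625·(…)/p_2.
Discretionary income = 428 − 12·7 − 20·12.8 = 88; q_2* = 20 + 0.625·88/12.8 = 24.2969.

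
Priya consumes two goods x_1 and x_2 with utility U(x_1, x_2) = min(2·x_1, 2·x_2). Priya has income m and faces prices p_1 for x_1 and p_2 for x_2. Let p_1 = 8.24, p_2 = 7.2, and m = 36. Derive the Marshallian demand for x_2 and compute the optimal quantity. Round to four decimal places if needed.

x_2* = 2.3316

With perfect complements, no substitution: consume in ratio x_1:x_2 = 2:2.
Budget: p_1·x_1 + p_2·x_1 = m, so (2·p_1 + 2·p_2)·x_1 = 2·m.
Demand: x_1*(p_1,p_2,m) = 2·m/(2·p_1 + 2·p_2), x_2* = 2·m/(2·p_1 + 2·p_2).
Here 2·8.24 + 2·7.2 = 30.88, giving x_2* = 2.3316.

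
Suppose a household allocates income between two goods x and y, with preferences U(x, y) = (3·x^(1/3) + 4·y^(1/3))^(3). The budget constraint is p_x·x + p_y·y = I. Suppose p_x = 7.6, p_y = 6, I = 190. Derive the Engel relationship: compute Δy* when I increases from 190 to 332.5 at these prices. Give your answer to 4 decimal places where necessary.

MU_x ∝ 3·x^(-2/3), MU_y ∝ 4·y^(-2/3), so MRS = (3/4)·(y/x)^(2/3) = p_x/p_y.
Solve for the ratio: y/x = [(4/3)·p_x/p_y]^(1.5).
With the ratio pinned down, the budget gives x* = I/(p_x + p_y·(y/x)) and y* = (y/x)·x*.
Numerically y/x = 2.194834, so x* = 190/(7.6 + 6·2.194834) = 9.1482 and y* = 2.194834·9.1482 = 20.0789.
At I' = 332.5: y* = 35.138. Change: 35.138 − 20.0789 = 15.0592.

Δy* = 15.0592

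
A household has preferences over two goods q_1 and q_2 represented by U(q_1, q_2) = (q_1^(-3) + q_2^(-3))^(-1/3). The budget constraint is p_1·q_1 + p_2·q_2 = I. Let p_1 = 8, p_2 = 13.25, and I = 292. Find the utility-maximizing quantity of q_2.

q_2* = 13.0792

With the ratio pinned down, the budget gives q_1* = I/(p_1 + p_2·(q_2/q_1)) and q_2* = (q_2/q_1)·q_1*.
Numerically q_2/q_1 = 0.881492, so q_1* = 292/(8 + 13.25·0.881492) = 14.8376 and q_2* = 0.881492·14.8376 = 13.0792.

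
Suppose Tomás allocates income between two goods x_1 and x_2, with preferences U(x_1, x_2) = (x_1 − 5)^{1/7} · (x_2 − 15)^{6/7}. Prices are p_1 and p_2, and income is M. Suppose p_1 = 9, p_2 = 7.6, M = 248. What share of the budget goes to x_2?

MRS = (1/6)·(x_2−15)/(x_1−5). Tangency with p_1/p_2 gives x_2−15 = 6·(p_1/p_2)·(x_1−5).
Substituting into the budget: x_1* = 5 + 1/7·(M − 5·p_1 − 15·p_2)/p_1, and x_2* = 15 + 6/7·(…)/p_2.
Discretionary income = 248 − 5·9 − 15·7.6 = 89; x_1* = 5 + 1/7·89/9 = 6.4127; x_2* = 15 + 6/7·89/7.6 = 25.0376.
Expenditure on x_2: 7.6·25.0376 = 190.2857; share = 0.7673.

share on x_2 = 0.7673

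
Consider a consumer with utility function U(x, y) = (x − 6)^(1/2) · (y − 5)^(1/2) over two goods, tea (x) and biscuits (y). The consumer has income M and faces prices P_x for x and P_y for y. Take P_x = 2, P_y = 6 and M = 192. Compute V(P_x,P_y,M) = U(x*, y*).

Let x' = x−6, y' = y−5. MRS = y'/x' = P_x/P_y.
Substituting into the budget: x* = 6 + 0.5·(M − 6·P_x − 5·P_y)/P_x, and y* = 5 + 0.5·(…)/P_y.
Discretionary income = 192 − 6·2 − 5·6 = 150; x* = 6 + 0.5·150/2 = 43.5; y* = 5 + 0.5·150/6 = 17.5.
Utility at the optimum: U(43.5, 17.5) = 21.6506.

V = 21.6506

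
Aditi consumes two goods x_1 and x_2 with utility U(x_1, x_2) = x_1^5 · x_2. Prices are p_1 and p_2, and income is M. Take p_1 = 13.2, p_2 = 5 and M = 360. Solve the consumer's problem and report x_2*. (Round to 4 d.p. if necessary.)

x_2* = 12

Tangency: MRS = 5·x_2/x_1 = p_1/p_2.
Rearranging, p_2·x_2 = (1/5)·p_1·x_1. Substituting into the budget gives p_1·x_1·(1 + (1/5)) = M.
Demand: x_1*(p_1,p_2,M) = 5/6·M/p_1 and x_2* = 1/6·M/p_2.
At p_1=13.2, p_2=5, M=360: x_2* = 1/6·360/5 = 12.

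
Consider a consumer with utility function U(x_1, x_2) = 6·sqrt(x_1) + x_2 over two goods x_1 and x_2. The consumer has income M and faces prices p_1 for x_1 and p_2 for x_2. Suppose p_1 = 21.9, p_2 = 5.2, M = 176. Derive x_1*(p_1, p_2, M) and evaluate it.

x_1* = 0.5074

MU_x_1 = 3/√x_1, MU_x_2 = 1. Tangency: 3/√x_1 = p_1/p_2.
Thus x_1* = (3·p_2/p_1)² — independent of M — with the rest of income spent on x_2.
Plugging in: x_1* = (3·5.2/21.9)² = 0.5074.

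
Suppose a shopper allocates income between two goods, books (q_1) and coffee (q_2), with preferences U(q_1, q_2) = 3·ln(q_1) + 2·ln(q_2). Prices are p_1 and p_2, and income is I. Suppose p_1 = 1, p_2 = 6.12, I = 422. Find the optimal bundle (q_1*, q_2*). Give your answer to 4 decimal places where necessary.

The MRS is (3/2)·q_2/q_1. Set MRS = p_1/p_2.
So 3·p_2·q_2 = 2·p_1·q_1; combined with the budget, a share 0.6 of income goes to q_1.
Demand: q_1*(p_1,p_2,I) = 0.6·I/p_1 and q_2* = 0.4·I/p_2.
At p_1=1, p_2=6.12, I=422: q_1* = 0.6·422/1 = 253.2, q_2* = 27.5817.

q_1* = 253.2, q_2* = 27.5817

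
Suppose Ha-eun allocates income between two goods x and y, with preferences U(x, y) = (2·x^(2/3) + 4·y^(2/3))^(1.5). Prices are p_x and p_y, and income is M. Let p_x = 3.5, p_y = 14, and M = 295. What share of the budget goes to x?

share on x = 0.6667

MU_x ∝ 2·x^(-1/3), MU_y ∝ 4·y^(-1/3), so MRS = (1/2)·(y/x)^(1/3) = p_x/p_y.
Solve for the ratio: y/x = [2·p_x/p_y]^(3).
With the ratio pinned down, the budget gives x* = M/(p_x + p_y·(y/x)) and y* = (y/x)·x*.
Numerically y/x = 0.125, so x* = 295/(3.5 + 14·0.125) = 56.1905 and y* = 0.125·56.1905 = 7.0238.
Expenditure on x: 3.5·56.1905 = 196.6667; share = 0.6667.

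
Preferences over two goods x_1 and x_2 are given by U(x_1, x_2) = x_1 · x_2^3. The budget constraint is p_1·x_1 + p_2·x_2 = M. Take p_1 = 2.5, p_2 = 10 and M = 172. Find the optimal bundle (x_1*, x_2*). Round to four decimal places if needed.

x_1* = 17.2, x_2* = 12.9

Tangency: MRS = (1/3)·x_2/x_1 = p_1/p_2.
So p_2·x_2 = 3·p_1·x_1; combined with the budget, a share 0.25 of income goes to x_1.
Demand: x_1*(p_1,p_2,M) = 0.25·M/p_1 and x_2* = 0.75·M/p_2.
At p_1=2.5, p_2=10, M=172: x_1* = 0.25·172/2.5 = 17.2, x_2* = 12.9.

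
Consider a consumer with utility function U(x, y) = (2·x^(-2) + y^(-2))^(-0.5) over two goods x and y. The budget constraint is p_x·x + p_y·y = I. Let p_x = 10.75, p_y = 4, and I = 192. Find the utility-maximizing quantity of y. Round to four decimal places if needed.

With the ratio pinned down, the budget gives x* = I/(p_x + p_y·(y/x)) and y* = (y/x)·x*.
Numerically y/x = 1.103501, so x* = 192/(10.75 + 4·1.103501) = 12.6616 and y* = 1.103501·12.6616 = 13.9721.

y* = 13.9721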